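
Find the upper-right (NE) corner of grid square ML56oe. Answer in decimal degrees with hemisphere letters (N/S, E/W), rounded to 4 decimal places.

26.2083° N, 71.2500° E

Field M=12, L=11: +12·20° lon, +11·10° lat → SW at lon 60°, lat 20°.
Square 5, 6: +5·2° lon, +6·1° lat → SW at lon 70°, lat 26°.
Subsquare o=14, e=4: +14·0.0833333° lon, +4·0.0416667° lat → SW at lon 71.1667°, lat 26.1667°.
Cell spans 0.0833333° lon × 0.0416667° lat. NE corner is SW corner plus one full cell.
latitude 26.2083° N, longitude 71.2500° E.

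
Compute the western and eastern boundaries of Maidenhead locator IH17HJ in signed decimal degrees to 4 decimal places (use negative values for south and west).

Field I=8, H=7: +8·20° lon, +7·10° lat → SW at lon -20°, lat -20°.
Square 1, 7: +1·2° lon, +7·1° lat → SW at lon -18°, lat -13°.
Subsquare h=7, j=9: +7·0.0833333° lon, +9·0.0416667° lat → SW at lon -17.4167°, lat -12.625°.
Cell spans 0.0833333° lon × 0.0416667° lat.
west -17.4167, east -17.3333.

-17.4167, -17.3333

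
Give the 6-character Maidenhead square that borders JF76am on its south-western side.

Longitude subsquare a = 0; −1 → -1, wraps to 23 = x, carry into square.
Longitude square 7; −1 → 6.
Latitude subsquare m = 12; −1 → 11 = l.

JF66xl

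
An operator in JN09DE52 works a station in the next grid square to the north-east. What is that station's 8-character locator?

JN09de63

Longitude extended square 5; +1 → 6.
Latitude extended square 2; +1 → 3.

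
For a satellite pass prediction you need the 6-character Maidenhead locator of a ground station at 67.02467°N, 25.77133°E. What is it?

Shift to the Maidenhead origin (180°W, 90°S): lon 205.7713, lat 157.0247.
Field: lon ⌊205.7713/20⌋ = 10 → K; lat ⌊157.0247/10⌋ = 15 → P.
Square: lon ⌊5.7713/2⌋ = 2; lat ⌊7.0247/1⌋ = 7.
Subsquare: lon ⌊1.7713/0.0833333⌋ = 21 → v; lat ⌊0.0247/0.0416667⌋ = 0 → a.

KP27va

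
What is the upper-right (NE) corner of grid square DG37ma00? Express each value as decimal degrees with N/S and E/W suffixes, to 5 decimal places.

Field D=3, G=6: +3·20° lon, +6·10° lat → SW at lon -120°, lat -30°.
Square 3, 7: +3·2° lon, +7·1° lat → SW at lon -114°, lat -23°.
Subsquare m=12, a=0: +12·0.0833333° lon, +0·0.0416667° lat → SW at lon -113°, lat -23°.
Extended square 0, 0: +0·0.00833333° lon, +0·0.00416667° lat → SW at lon -113°, lat -23°.
Cell spans 0.00833333° lon × 0.00416667° lat. NE corner is SW corner plus one full cell.
latitude 22.99583° S, longitude 112.99167° W.

22.99583° S, 112.99167° W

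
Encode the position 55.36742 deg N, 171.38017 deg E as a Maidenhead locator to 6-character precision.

RO55qi

Shift to the Maidenhead origin (180°W, 90°S): lon 351.3802, lat 145.3674.
Field: lon ⌊351.3802/20⌋ = 17 → R; lat ⌊145.3674/10⌋ = 14 → O.
Square: lon ⌊11.3802/2⌋ = 5; lat ⌊5.3674/1⌋ = 5.
Subsquare: lon ⌊1.3802/0.0833333⌋ = 16 → q; lat ⌊0.3674/0.0416667⌋ = 8 → i.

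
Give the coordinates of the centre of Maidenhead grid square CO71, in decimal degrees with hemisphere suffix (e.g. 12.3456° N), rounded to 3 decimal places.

51.500° N, 125.000° W

Field C=2, O=14: +2·20° lon, +14·10° lat → SW at lon -140°, lat 50°.
Square 7, 1: +7·2° lon, +1·1° lat → SW at lon -126°, lat 51°.
Cell spans 2° lon × 1° lat. Centre is SW corner plus half of each.
latitude 51.500° N, longitude 125.000° W.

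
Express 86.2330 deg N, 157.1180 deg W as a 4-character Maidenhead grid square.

BR16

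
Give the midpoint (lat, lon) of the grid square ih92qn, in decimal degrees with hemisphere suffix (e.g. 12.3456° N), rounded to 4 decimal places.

Field I=8, H=7: +8·20° lon, +7·10° lat → SW at lon -20°, lat -20°.
Square 9, 2: +9·2° lon, +2·1° lat → SW at lon -2°, lat -18°.
Subsquare q=16, n=13: +16·0.0833333° lon, +13·0.0416667° lat → SW at lon -0.666667°, lat -17.4583°.
Cell spans 0.0833333° lon × 0.0416667° lat. Centre is SW corner plus half of each.
latitude 17.4375° S, longitude 0.6250° W.

17.4375° S, 0.6250° W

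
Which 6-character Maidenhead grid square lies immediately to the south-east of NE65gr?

NE65hq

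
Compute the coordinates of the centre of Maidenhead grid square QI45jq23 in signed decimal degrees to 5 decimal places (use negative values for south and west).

Field Q=16, I=8: +16·20° lon, +8·10° lat → SW at lon 140°, lat -10°.
Square 4, 5: +4·2° lon, +5·1° lat → SW at lon 148°, lat -5°.
Subsquare j=9, q=16: +9·0.0833333° lon, +16·0.0416667° lat → SW at lon 148.75°, lat -4.33333°.
Extended square 2, 3: +2·0.00833333° lon, +3·0.00416667° lat → SW at lon 148.767°, lat -4.32083°.
Cell spans 0.00833333° lon × 0.00416667° lat. Centre is SW corner plus half of each.
latitude -4.31875, longitude 148.77083.

-4.31875, 148.77083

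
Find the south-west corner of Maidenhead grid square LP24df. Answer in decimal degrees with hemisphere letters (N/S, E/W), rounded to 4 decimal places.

Field L=11, P=15: +11·20° lon, +15·10° lat → SW at lon 40°, lat 60°.
Square 2, 4: +2·2° lon, +4·1° lat → SW at lon 44°, lat 64°.
Subsquare d=3, f=5: +3·0.0833333° lon, +5·0.0416667° lat → SW at lon 44.25°, lat 64.2083°.
latitude 64.2083° N, longitude 44.2500° E.

64.2083° N, 44.2500° E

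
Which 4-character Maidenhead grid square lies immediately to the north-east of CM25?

CM36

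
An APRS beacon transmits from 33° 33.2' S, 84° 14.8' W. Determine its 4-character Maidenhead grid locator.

EF76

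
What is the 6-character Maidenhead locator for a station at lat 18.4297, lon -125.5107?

Offset from 180°W / 90°S: lon 54.4893°, lat 108.4297°.
Field: 54.4893/20 → 2 → C, 108.4297/10 → 10 → K; chars CK.
Square: 14.4893/2 → 7, 8.4297/1 → 8; chars 78.
Subsquare: 0.4893/0.0833333 → 5 → f, 0.4297/0.0416667 → 10 → k; chars fk.

CK78fk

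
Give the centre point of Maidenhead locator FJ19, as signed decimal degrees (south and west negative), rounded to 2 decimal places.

Field F=5, J=9: +5·20° lon, +9·10° lat → SW at lon -80°, lat 0°.
Square 1, 9: +1·2° lon, +9·1° lat → SW at lon -78°, lat 9°.
Cell spans 2° lon × 1° lat. Centre is SW corner plus half of each.
latitude 9.50, longitude -77.00.

9.50, -77.00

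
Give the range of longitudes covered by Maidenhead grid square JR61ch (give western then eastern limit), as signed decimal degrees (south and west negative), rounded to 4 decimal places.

12.1667, 12.2500

Field J=9, R=17: +9·20° lon, +17·10° lat → SW at lon 0°, lat 80°.
Square 6, 1: +6·2° lon, +1·1° lat → SW at lon 12°, lat 81°.
Subsquare c=2, h=7: +2·0.0833333° lon, +7·0.0416667° lat → SW at lon 12.1667°, lat 81.2917°.
Cell spans 0.0833333° lon × 0.0416667° lat.
west 12.1667, east 12.2500.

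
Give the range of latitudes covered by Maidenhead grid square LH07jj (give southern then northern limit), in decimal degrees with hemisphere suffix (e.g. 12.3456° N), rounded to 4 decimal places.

12.6250° S, 12.5833° S

Field L=11, H=7: +11·20° lon, +7·10° lat → SW at lon 40°, lat -20°.
Square 0, 7: +0·2° lon, +7·1° lat → SW at lon 40°, lat -13°.
Subsquare j=9, j=9: +9·0.0833333° lon, +9·0.0416667° lat → SW at lon 40.75°, lat -12.625°.
Cell spans 0.0833333° lon × 0.0416667° lat.
south 12.6250° S, north 12.5833° S.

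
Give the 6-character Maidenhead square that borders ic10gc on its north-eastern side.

Longitude subsquare g = 6; +1 → 7 = h.
Latitude subsquare c = 2; +1 → 3 = d.

IC10hd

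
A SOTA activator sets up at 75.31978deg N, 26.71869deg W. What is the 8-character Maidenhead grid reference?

Offset from 180°W / 90°S: lon 153.28131°, lat 165.31978°.
Field (20°×10°, letters A–R): 153.28131/20 → 7 → H, 165.31978/10 → 16 → Q; chars HQ.
Square (2°×1°, digits 0–9): 13.28131/2 → 6, 5.31978/1 → 5; chars 65.
Subsquare (5′×2.5′, letters a–x): 1.28131/0.0833333 → 15 → p, 0.31978/0.0416667 → 7 → h; chars ph.
Extended square (30″×15″, digits 0–9): 0.03131/0.00833333 → 3, 0.02811/0.00416667 → 6; chars 36.

HQ65ph36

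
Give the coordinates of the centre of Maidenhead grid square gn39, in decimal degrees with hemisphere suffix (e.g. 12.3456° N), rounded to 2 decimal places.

49.50° N, 53.00° W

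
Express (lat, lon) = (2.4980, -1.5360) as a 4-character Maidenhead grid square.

IJ92

Add 180° to longitude and 90° to latitude: 178.46, 92.50.
Field (20°×10°, letters A–R): 178.46/20 → 8 → I, 92.50/10 → 9 → J; chars IJ.
Square (2°×1°, digits 0–9): 18.46/2 → 9, 2.50/1 → 2; chars 92.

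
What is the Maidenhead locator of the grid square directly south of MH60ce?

MH60cd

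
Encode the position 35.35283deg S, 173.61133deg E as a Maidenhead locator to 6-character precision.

RF64tp

Add 180° to longitude and 90° to latitude: 353.6113, 54.6472.
Field: lon ⌊353.6113/20⌋ = 17 → R; lat ⌊54.6472/10⌋ = 5 → F.
Square: lon ⌊13.6113/2⌋ = 6; lat ⌊4.6472/1⌋ = 4.
Subsquare: lon ⌊1.6113/0.0833333⌋ = 19 → t; lat ⌊0.6472/0.0416667⌋ = 15 → p.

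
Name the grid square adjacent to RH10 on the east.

RH20

Longitude square 1; +1 → 2.
The latitude characters are unchanged.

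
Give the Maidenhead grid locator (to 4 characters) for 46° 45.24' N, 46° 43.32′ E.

LN36

Shift to the Maidenhead origin (180°W, 90°S): lon 226.72, lat 136.75.
Field: lon ⌊226.72/20⌋ = 11 → L; lat ⌊136.75/10⌋ = 13 → N.
Square: lon ⌊6.72/2⌋ = 3; lat ⌊6.75/1⌋ = 6.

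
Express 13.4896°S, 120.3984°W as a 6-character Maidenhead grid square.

CH96tm

Shift to the Maidenhead origin (180°W, 90°S): lon 59.6016, lat 76.5104.
Field (20°×10°, letters A–R): lon ⌊59.6016/20⌋ = 2 → C; lat ⌊76.5104/10⌋ = 7 → H.
Square (2°×1°, digits 0–9): lon ⌊19.6016/2⌋ = 9; lat ⌊6.5104/1⌋ = 6.
Subsquare (5′×2.5′, letters a–x): lon ⌊1.6016/0.0833333⌋ = 19 → t; lat ⌊0.5104/0.0416667⌋ = 12 → m.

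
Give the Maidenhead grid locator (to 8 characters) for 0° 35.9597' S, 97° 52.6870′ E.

Offset from 180°W / 90°S: lon 277.87812°, lat 89.40067°.
Field (20°×10°, letters A–R): 277.87812/20 → 13 → N, 89.40067/10 → 8 → I; chars NI.
Square (2°×1°, digits 0–9): 17.87812/2 → 8, 9.40067/1 → 9; chars 89.
Subsquare (5′×2.5′, letters a–x): 1.87812/0.0833333 → 22 → w, 0.40067/0.0416667 → 9 → j; chars wj.
Extended square (30″×15″, digits 0–9): 0.04478/0.00833333 → 5, 0.02567/0.00416667 → 6; chars 56.

NI89wj56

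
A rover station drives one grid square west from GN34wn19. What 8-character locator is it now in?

GN34wn09

Longitude extended square 1; −1 → 0.
The latitude characters are unchanged.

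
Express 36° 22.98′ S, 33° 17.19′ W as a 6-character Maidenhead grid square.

Add 180° to longitude and 90° to latitude: 146.7135, 53.6170.
Field (20°×10°, letters A–R): lon ⌊146.7135/20⌋ = 7 → H; lat ⌊53.6170/10⌋ = 5 → F.
Square (2°×1°, digits 0–9): lon ⌊6.7135/2⌋ = 3; lat ⌊3.6170/1⌋ = 3.
Subsquare (5′×2.5′, letters a–x): lon ⌊0.7135/0.0833333⌋ = 8 → i; lat ⌊0.6170/0.0416667⌋ = 14 → o.

HF33io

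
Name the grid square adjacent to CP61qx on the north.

CP62qa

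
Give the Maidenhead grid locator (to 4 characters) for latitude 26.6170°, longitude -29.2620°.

HL56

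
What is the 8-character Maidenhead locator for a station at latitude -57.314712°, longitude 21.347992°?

KD02qq14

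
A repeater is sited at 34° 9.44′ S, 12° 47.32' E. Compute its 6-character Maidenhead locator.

JF65ju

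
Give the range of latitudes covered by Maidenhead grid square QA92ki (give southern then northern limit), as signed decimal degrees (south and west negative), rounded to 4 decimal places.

-87.6667, -87.6250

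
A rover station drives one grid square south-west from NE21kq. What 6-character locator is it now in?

NE21jp

Longitude subsquare k = 10; −1 → 9 = j.
Latitude subsquare q = 16; −1 → 15 = p.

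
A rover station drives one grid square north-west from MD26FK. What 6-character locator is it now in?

Longitude subsquare f = 5; −1 → 4 = e.
Latitude subsquare k = 10; +1 → 11 = l.

MD26el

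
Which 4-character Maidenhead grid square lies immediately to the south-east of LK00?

LJ19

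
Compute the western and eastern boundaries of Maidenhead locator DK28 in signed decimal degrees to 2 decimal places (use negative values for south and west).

Field D=3, K=10: +3·20° lon, +10·10° lat → SW at lon -120°, lat 10°.
Square 2, 8: +2·2° lon, +8·1° lat → SW at lon -116°, lat 18°.
Cell spans 2° lon × 1° lat.
west -116.00, east -114.00.

-116.00, -114.00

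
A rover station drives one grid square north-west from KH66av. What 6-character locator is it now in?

Longitude subsquare a = 0; −1 → -1, wraps to 23 = x, carry into square.
Longitude square 6; −1 → 5.
Latitude subsquare v = 21; +1 → 22 = w.

KH56xw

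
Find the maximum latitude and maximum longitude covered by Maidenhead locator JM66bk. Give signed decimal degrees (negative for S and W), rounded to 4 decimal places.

36.4583, 12.1667

Field J=9, M=12: +9·20° lon, +12·10° lat → SW at lon 0°, lat 30°.
Square 6, 6: +6·2° lon, +6·1° lat → SW at lon 12°, lat 36°.
Subsquare b=1, k=10: +1·0.0833333° lon, +10·0.0416667° lat → SW at lon 12.0833°, lat 36.4167°.
Cell spans 0.0833333° lon × 0.0416667° lat. NE corner is SW corner plus one full cell.
latitude 36.4583, longitude 12.1667.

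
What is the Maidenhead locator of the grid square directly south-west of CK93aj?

CK83xi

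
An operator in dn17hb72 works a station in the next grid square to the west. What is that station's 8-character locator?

DN17hb62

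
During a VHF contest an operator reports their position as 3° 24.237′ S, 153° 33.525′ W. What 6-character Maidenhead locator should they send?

BI36fo

Add 180° to longitude and 90° to latitude: 26.4412, 86.5961.
Field: 26.4412/20 → 1 → B, 86.5961/10 → 8 → I; chars BI.
Square: 6.4412/2 → 3, 6.5961/1 → 6; chars 36.
Subsquare: 0.4412/0.0833333 → 5 → f, 0.5961/0.0416667 → 14 → o; chars fo.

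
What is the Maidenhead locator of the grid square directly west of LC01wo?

LC01vo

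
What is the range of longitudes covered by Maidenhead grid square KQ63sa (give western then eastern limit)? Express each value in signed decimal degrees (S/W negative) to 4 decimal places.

Field K=10, Q=16: +10·20° lon, +16·10° lat → SW at lon 20°, lat 70°.
Square 6, 3: +6·2° lon, +3·1° lat → SW at lon 32°, lat 73°.
Subsquare s=18, a=0: +18·0.0833333° lon, +0·0.0416667° lat → SW at lon 33.5°, lat 73°.
Cell spans 0.0833333° lon × 0.0416667° lat.
west 33.5000, east 33.5833.

33.5000, 33.5833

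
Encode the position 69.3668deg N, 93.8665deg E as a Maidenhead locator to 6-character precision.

NP69wi

Offset from 180°W / 90°S: lon 273.8665°, lat 159.3668°.
Field (20°×10°, letters A–R): 273.8665/20 → 13 → N, 159.3668/10 → 15 → P; chars NP.
Square (2°×1°, digits 0–9): 13.8665/2 → 6, 9.3668/1 → 9; chars 69.
Subsquare (5′×2.5′, letters a–x): 1.8665/0.0833333 → 22 → w, 0.3668/0.0416667 → 8 → i; chars wi.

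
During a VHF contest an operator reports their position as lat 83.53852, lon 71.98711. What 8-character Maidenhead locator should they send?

MR53xm89

Offset from 180°W / 90°S: lon 251.98711°, lat 173.53852°.
Field: lon ⌊251.98711/20⌋ = 12 → M; lat ⌊173.53852/10⌋ = 17 → R.
Square: lon ⌊11.98711/2⌋ = 5; lat ⌊3.53852/1⌋ = 3.
Subsquare: lon ⌊1.98711/0.0833333⌋ = 23 → x; lat ⌊0.53852/0.0416667⌋ = 12 → m.
Extended square: lon ⌊0.07044/0.00833333⌋ = 8; lat ⌊0.03852/0.00416667⌋ = 9.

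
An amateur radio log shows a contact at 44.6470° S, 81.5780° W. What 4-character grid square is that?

EE95

Add 180° to longitude and 90° to latitude: 98.42, 45.35.
Field: lon ⌊98.42/20⌋ = 4 → E; lat ⌊45.35/10⌋ = 4 → E.
Square: lon ⌊18.42/2⌋ = 9; lat ⌊5.35/1⌋ = 5.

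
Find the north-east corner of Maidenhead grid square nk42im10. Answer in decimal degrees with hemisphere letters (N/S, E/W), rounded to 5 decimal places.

12.50417° N, 88.68333° E

Field N=13, K=10: +13·20° lon, +10·10° lat → SW at lon 80°, lat 10°.
Square 4, 2: +4·2° lon, +2·1° lat → SW at lon 88°, lat 12°.
Subsquare i=8, m=12: +8·0.0833333° lon, +12·0.0416667° lat → SW at lon 88.6667°, lat 12.5°.
Extended square 1, 0: +1·0.00833333° lon, +0·0.00416667° lat → SW at lon 88.675°, lat 12.5°.
Cell spans 0.00833333° lon × 0.00416667° lat. NE corner is SW corner plus one full cell.
latitude 12.50417° N, longitude 88.68333° E.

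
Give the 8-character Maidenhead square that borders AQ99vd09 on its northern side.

AQ99ve00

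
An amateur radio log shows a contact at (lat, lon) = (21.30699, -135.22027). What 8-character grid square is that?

Shift to the Maidenhead origin (180°W, 90°S): lon 44.77973, lat 111.30699.
Field (20°×10°, letters A–R): 44.77973/20 → 2 → C, 111.30699/10 → 11 → L; chars CL.
Square (2°×1°, digits 0–9): 4.77973/2 → 2, 1.30699/1 → 1; chars 21.
Subsquare (5′×2.5′, letters a–x): 0.77973/0.0833333 → 9 → j, 0.30699/0.0416667 → 7 → h; chars jh.
Extended square (30″×15″, digits 0–9): 0.02973/0.00833333 → 3, 0.01532/0.00416667 → 3; chars 33.

CL21jh33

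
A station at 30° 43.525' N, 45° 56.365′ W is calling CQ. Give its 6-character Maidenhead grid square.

GM70ar

Add 180° to longitude and 90° to latitude: 134.0606, 120.7254.
Field: lon ⌊134.0606/20⌋ = 6 → G; lat ⌊120.7254/10⌋ = 12 → M.
Square: lon ⌊14.0606/2⌋ = 7; lat ⌊0.7254/1⌋ = 0.
Subsquare: lon ⌊0.0606/0.0833333⌋ = 0 → a; lat ⌊0.7254/0.0416667⌋ = 17 → r.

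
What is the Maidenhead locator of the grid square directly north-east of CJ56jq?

Longitude subsquare j = 9; +1 → 10 = k.
Latitude subsquare q = 16; +1 → 17 = r.

CJ56kr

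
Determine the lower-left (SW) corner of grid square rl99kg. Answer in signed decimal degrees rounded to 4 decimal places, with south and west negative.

29.2500, 178.8333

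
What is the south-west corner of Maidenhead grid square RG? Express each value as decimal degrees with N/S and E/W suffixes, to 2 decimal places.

Field R=17, G=6: +17·20° lon, +6·10° lat → SW at lon 160°, lat -30°.
latitude 30.00° S, longitude 160.00° E.

30.00° S, 160.00° E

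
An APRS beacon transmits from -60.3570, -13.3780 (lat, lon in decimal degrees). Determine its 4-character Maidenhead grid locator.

IC39

Shift to the Maidenhead origin (180°W, 90°S): lon 166.62, lat 29.64.
Field: 166.62/20 → 8 → I, 29.64/10 → 2 → C; chars IC.
Square: 6.62/2 → 3, 9.64/1 → 9; chars 39.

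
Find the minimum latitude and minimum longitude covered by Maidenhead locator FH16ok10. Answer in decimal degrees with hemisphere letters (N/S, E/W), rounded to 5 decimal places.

13.58333° S, 76.82500° W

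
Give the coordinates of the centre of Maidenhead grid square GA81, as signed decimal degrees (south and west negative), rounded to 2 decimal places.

-88.50, -43.00

Field G=6, A=0: +6·20° lon, +0·10° lat → SW at lon -60°, lat -90°.
Square 8, 1: +8·2° lon, +1·1° lat → SW at lon -44°, lat -89°.
Cell spans 2° lon × 1° lat. Centre is SW corner plus half of each.
latitude -88.50, longitude -43.00.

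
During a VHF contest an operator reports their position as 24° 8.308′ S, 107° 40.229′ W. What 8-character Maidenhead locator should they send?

DG65du96

Shift to the Maidenhead origin (180°W, 90°S): lon 72.32952, lat 65.86153.
Field (20°×10°, letters A–R): lon ⌊72.32952/20⌋ = 3 → D; lat ⌊65.86153/10⌋ = 6 → G.
Square (2°×1°, digits 0–9): lon ⌊12.32952/2⌋ = 6; lat ⌊5.86153/1⌋ = 5.
Subsquare (5′×2.5′, letters a–x): lon ⌊0.32952/0.0833333⌋ = 3 → d; lat ⌊0.86153/0.0416667⌋ = 20 → u.
Extended square (30″×15″, digits 0–9): lon ⌊0.07952/0.00833333⌋ = 9; lat ⌊0.02820/0.00416667⌋ = 6.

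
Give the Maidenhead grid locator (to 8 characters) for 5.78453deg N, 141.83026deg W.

BJ95cs08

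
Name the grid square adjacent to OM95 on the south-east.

Longitude square 9; +1 → 10, wraps to 0, carry into field.
Longitude field O = 14; +1 → 15 = P.
Latitude square 5; −1 → 4.

PM04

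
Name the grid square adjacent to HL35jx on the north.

Latitude subsquare x = 23; +1 → 24, wraps to 0 = a, carry into square.
Latitude square 5; +1 → 6.
The longitude characters are unchanged.

HL36ja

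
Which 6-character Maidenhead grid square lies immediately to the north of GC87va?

GC87vb

Latitude subsquare a = 0; +1 → 1 = b.
The longitude characters are unchanged.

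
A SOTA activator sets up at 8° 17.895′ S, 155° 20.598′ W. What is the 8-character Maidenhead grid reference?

BI21hq88

Add 180° to longitude and 90° to latitude: 24.65670, 81.70175.
Field: 24.65670/20 → 1 → B, 81.70175/10 → 8 → I; chars BI.
Square: 4.65670/2 → 2, 1.70175/1 → 1; chars 21.
Subsquare: 0.65670/0.0833333 → 7 → h, 0.70175/0.0416667 → 16 → q; chars hq.
Extended square: 0.07337/0.00833333 → 8, 0.03508/0.00416667 → 8; chars 88.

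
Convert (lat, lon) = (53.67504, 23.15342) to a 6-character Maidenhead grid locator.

KO13nq

Add 180° to longitude and 90° to latitude: 203.1534, 143.6750.
Field: lon ⌊203.1534/20⌋ = 10 → K; lat ⌊143.6750/10⌋ = 14 → O.
Square: lon ⌊3.1534/2⌋ = 1; lat ⌊3.6750/1⌋ = 3.
Subsquare: lon ⌊1.1534/0.0833333⌋ = 13 → n; lat ⌊0.6750/0.0416667⌋ = 16 → q.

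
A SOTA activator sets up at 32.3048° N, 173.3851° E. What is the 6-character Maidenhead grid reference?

RM62qh

Add 180° to longitude and 90° to latitude: 353.3851, 122.3048.
Field: 353.3851/20 → 17 → R, 122.3048/10 → 12 → M; chars RM.
Square: 13.3851/2 → 6, 2.3048/1 → 2; chars 62.
Subsquare: 1.3851/0.0833333 → 16 → q, 0.3048/0.0416667 → 7 → h; chars qh.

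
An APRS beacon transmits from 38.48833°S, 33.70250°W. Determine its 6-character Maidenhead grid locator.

HF31dm

Shift to the Maidenhead origin (180°W, 90°S): lon 146.2975, lat 51.5117.
Field (20°×10°, letters A–R): lon ⌊146.2975/20⌋ = 7 → H; lat ⌊51.5117/10⌋ = 5 → F.
Square (2°×1°, digits 0–9): lon ⌊6.2975/2⌋ = 3; lat ⌊1.5117/1⌋ = 1.
Subsquare (5′×2.5′, letters a–x): lon ⌊0.2975/0.0833333⌋ = 3 → d; lat ⌊0.5117/0.0416667⌋ = 12 → m.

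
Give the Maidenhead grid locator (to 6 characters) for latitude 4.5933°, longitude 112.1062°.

OJ64bo

Add 180° to longitude and 90° to latitude: 292.1062, 94.5933.
Field (20°×10°, letters A–R): 292.1062/20 → 14 → O, 94.5933/10 → 9 → J; chars OJ.
Square (2°×1°, digits 0–9): 12.1062/2 → 6, 4.5933/1 → 4; chars 64.
Subsquare (5′×2.5′, letters a–x): 0.1062/0.0833333 → 1 → b, 0.5933/0.0416667 → 14 → o; chars bo.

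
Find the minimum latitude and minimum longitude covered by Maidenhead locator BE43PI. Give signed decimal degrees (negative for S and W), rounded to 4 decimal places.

-46.6667, -150.7500

Field B=1, E=4: +1·20° lon, +4·10° lat → SW at lon -160°, lat -50°.
Square 4, 3: +4·2° lon, +3·1° lat → SW at lon -152°, lat -47°.
Subsquare p=15, i=8: +15·0.0833333° lon, +8·0.0416667° lat → SW at lon -150.75°, lat -46.6667°.
latitude -46.6667, longitude -150.7500.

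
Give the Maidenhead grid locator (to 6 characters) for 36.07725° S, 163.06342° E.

RF13mw

Offset from 180°W / 90°S: lon 343.0634°, lat 53.9228°.
Field: lon ⌊343.0634/20⌋ = 17 → R; lat ⌊53.9228/10⌋ = 5 → F.
Square: lon ⌊3.0634/2⌋ = 1; lat ⌊3.9228/1⌋ = 3.
Subsquare: lon ⌊1.0634/0.0833333⌋ = 12 → m; lat ⌊0.9228/0.0416667⌋ = 22 → w.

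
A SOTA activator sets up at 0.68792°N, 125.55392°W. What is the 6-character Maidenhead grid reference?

CJ70fq

Shift to the Maidenhead origin (180°W, 90°S): lon 54.4461, lat 90.6879.
Field (20°×10°, letters A–R): 54.4461/20 → 2 → C, 90.6879/10 → 9 → J; chars CJ.
Square (2°×1°, digits 0–9): 14.4461/2 → 7, 0.6879/1 → 0; chars 70.
Subsquare (5′×2.5′, letters a–x): 0.4461/0.0833333 → 5 → f, 0.6879/0.0416667 → 16 → q; chars fq.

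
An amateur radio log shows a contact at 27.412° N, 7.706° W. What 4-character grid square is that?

Offset from 180°W / 90°S: lon 172.29°, lat 117.41°.
Field: 172.29/20 → 8 → I, 117.41/10 → 11 → L; chars IL.
Square: 12.29/2 → 6, 7.41/1 → 7; chars 67.

IL67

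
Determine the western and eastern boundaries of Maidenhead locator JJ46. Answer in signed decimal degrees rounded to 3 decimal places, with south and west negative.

8.000, 10.000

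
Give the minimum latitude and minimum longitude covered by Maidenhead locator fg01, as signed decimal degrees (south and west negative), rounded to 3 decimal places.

-29.000, -80.000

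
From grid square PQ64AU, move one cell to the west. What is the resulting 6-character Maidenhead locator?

PQ54xu

Longitude subsquare a = 0; −1 → -1, wraps to 23 = x, carry into square.
Longitude square 6; −1 → 5.
The latitude characters are unchanged.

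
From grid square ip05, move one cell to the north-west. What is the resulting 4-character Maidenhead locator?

HP96

Longitude square 0; −1 → -1, wraps to 9, carry into field.
Longitude field I = 8; −1 → 7 = H.
Latitude square 5; +1 → 6.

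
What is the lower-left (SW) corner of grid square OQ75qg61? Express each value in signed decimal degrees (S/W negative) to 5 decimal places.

Field O=14, Q=16: +14·20° lon, +16·10° lat → SW at lon 100°, lat 70°.
Square 7, 5: +7·2° lon, +5·1° lat → SW at lon 114°, lat 75°.
Subsquare q=16, g=6: +16·0.0833333° lon, +6·0.0416667° lat → SW at lon 115.333°, lat 75.25°.
Extended square 6, 1: +6·0.00833333° lon, +1·0.00416667° lat → SW at lon 115.383°, lat 75.2542°.
latitude 75.25417, longitude 115.38333.

75.25417, 115.38333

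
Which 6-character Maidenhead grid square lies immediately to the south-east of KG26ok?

KG26pj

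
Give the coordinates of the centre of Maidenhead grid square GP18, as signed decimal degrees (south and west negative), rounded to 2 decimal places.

68.50, -57.00

Field G=6, P=15: +6·20° lon, +15·10° lat → SW at lon -60°, lat 60°.
Square 1, 8: +1·2° lon, +8·1° lat → SW at lon -58°, lat 68°.
Cell spans 2° lon × 1° lat. Centre is SW corner plus half of each.
latitude 68.50, longitude -57.00.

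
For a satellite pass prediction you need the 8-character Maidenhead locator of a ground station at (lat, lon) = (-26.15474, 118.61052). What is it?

OG93hu32

Offset from 180°W / 90°S: lon 298.61052°, lat 63.84526°.
Field: 298.61052/20 → 14 → O, 63.84526/10 → 6 → G; chars OG.
Square: 18.61052/2 → 9, 3.84526/1 → 3; chars 93.
Subsquare: 0.61052/0.0833333 → 7 → h, 0.84526/0.0416667 → 20 → u; chars hu.
Extended square: 0.02719/0.00833333 → 3, 0.01193/0.00416667 → 2; chars 32.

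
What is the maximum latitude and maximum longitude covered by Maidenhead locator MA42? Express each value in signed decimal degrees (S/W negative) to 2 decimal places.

Field M=12, A=0: +12·20° lon, +0·10° lat → SW at lon 60°, lat -90°.
Square 4, 2: +4·2° lon, +2·1° lat → SW at lon 68°, lat -88°.
Cell spans 2° lon × 1° lat. NE corner is SW corner plus one full cell.
latitude -87.00, longitude 70.00.

-87.00, 70.00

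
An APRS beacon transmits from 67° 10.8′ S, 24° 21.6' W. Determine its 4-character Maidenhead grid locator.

HC72

Shift to the Maidenhead origin (180°W, 90°S): lon 155.64, lat 22.82.
Field: 155.64/20 → 7 → H, 22.82/10 → 2 → C; chars HC.
Square: 15.64/2 → 7, 2.82/1 → 2; chars 72.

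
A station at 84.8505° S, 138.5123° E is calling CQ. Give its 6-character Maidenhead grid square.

Add 180° to longitude and 90° to latitude: 318.5123, 5.1495.
Field (20°×10°, letters A–R): lon ⌊318.5123/20⌋ = 15 → P; lat ⌊5.1495/10⌋ = 0 → A.
Square (2°×1°, digits 0–9): lon ⌊18.5123/2⌋ = 9; lat ⌊5.1495/1⌋ = 5.
Subsquare (5′×2.5′, letters a–x): lon ⌊0.5123/0.0833333⌋ = 6 → g; lat ⌊0.1495/0.0416667⌋ = 3 → d.

PA95gd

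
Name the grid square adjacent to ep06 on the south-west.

DP95

Longitude square 0; −1 → -1, wraps to 9, carry into field.
Longitude field E = 4; −1 → 3 = D.
Latitude square 6; −1 → 5.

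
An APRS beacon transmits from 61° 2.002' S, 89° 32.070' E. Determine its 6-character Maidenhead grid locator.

NC48sx

Offset from 180°W / 90°S: lon 269.5345°, lat 28.9666°.
Field: lon ⌊269.5345/20⌋ = 13 → N; lat ⌊28.9666/10⌋ = 2 → C.
Square: lon ⌊9.5345/2⌋ = 4; lat ⌊8.9666/1⌋ = 8.
Subsquare: lon ⌊1.5345/0.0833333⌋ = 18 → s; lat ⌊0.9666/0.0416667⌋ = 23 → x.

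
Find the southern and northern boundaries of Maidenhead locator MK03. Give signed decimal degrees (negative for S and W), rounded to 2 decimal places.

Field M=12, K=10: +12·20° lon, +10·10° lat → SW at lon 60°, lat 10°.
Square 0, 3: +0·2° lon, +3·1° lat → SW at lon 60°, lat 13°.
Cell spans 2° lon × 1° lat.
south 13.00, north 14.00.

13.00, 14.00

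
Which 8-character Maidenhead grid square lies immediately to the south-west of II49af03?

Longitude extended square 0; −1 → -1, wraps to 9, carry into subsquare.
Longitude subsquare a = 0; −1 → -1, wraps to 23 = x, carry into square.
Longitude square 4; −1 → 3.
Latitude extended square 3; −1 → 2.

II39xf92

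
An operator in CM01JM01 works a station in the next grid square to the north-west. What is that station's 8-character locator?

CM01im92

Longitude extended square 0; −1 → -1, wraps to 9, carry into subsquare.
Longitude subsquare j = 9; −1 → 8 = i.
Latitude extended square 1; +1 → 2.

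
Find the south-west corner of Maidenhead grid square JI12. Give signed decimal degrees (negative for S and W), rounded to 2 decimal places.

-8.00, 2.00

Field J=9, I=8: +9·20° lon, +8·10° lat → SW at lon 0°, lat -10°.
Square 1, 2: +1·2° lon, +2·1° lat → SW at lon 2°, lat -8°.
latitude -8.00, longitude 2.00.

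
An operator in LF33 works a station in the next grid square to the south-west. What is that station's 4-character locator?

LF22

Longitude square 3; −1 → 2.
Latitude square 3; −1 → 2.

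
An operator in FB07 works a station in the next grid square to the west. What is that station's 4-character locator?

Longitude square 0; −1 → -1, wraps to 9, carry into field.
Longitude field F = 5; −1 → 4 = E.
The latitude characters are unchanged.

EB97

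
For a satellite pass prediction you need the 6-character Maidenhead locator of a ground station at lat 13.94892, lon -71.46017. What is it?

Add 180° to longitude and 90° to latitude: 108.5398, 103.9489.
Field: lon ⌊108.5398/20⌋ = 5 → F; lat ⌊103.9489/10⌋ = 10 → K.
Square: lon ⌊8.5398/2⌋ = 4; lat ⌊3.9489/1⌋ = 3.
Subsquare: lon ⌊0.5398/0.0833333⌋ = 6 → g; lat ⌊0.9489/0.0416667⌋ = 22 → w.

FK43gw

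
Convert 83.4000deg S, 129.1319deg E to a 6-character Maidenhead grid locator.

Add 180° to longitude and 90° to latitude: 309.1319, 6.6000.
Field: lon ⌊309.1319/20⌋ = 15 → P; lat ⌊6.6000/10⌋ = 0 → A.
Square: lon ⌊9.1319/2⌋ = 4; lat ⌊6.6000/1⌋ = 6.
Subsquare: lon ⌊1.1319/0.0833333⌋ = 13 → n; lat ⌊0.6000/0.0416667⌋ = 14 → o.

PA46no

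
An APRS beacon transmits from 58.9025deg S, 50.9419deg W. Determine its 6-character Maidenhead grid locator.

Add 180° to longitude and 90° to latitude: 129.0581, 31.0975.
Field: 129.0581/20 → 6 → G, 31.0975/10 → 3 → D; chars GD.
Square: 9.0581/2 → 4, 1.0975/1 → 1; chars 41.
Subsquare: 1.0581/0.0833333 → 12 → m, 0.0975/0.0416667 → 2 → c; chars mc.

GD41mc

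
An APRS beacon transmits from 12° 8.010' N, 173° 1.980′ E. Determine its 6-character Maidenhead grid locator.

Shift to the Maidenhead origin (180°W, 90°S): lon 353.0330, lat 102.1335.
Field: 353.0330/20 → 17 → R, 102.1335/10 → 10 → K; chars RK.
Square: 13.0330/2 → 6, 2.1335/1 → 2; chars 62.
Subsquare: 1.0330/0.0833333 → 12 → m, 0.1335/0.0416667 → 3 → d; chars md.

RK62md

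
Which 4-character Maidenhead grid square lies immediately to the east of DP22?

Longitude square 2; +1 → 3.
The latitude characters are unchanged.

DP32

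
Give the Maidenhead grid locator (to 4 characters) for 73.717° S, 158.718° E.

QB96

Offset from 180°W / 90°S: lon 338.72°, lat 16.28°.
Field (20°×10°, letters A–R): lon ⌊338.72/20⌋ = 16 → Q; lat ⌊16.28/10⌋ = 1 → B.
Square (2°×1°, digits 0–9): lon ⌊18.72/2⌋ = 9; lat ⌊6.28/1⌋ = 6.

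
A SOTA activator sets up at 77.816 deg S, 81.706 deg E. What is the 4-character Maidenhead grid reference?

NB02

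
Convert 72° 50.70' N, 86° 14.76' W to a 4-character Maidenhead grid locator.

EQ62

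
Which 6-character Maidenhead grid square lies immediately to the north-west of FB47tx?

FB48sa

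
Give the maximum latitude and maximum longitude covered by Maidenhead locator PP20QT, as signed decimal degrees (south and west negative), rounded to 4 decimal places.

60.8333, 125.4167

Field P=15, P=15: +15·20° lon, +15·10° lat → SW at lon 120°, lat 60°.
Square 2, 0: +2·2° lon, +0·1° lat → SW at lon 124°, lat 60°.
Subsquare q=16, t=19: +16·0.0833333° lon, +19·0.0416667° lat → SW at lon 125.333°, lat 60.7917°.
Cell spans 0.0833333° lon × 0.0416667° lat. NE corner is SW corner plus one full cell.
latitude 60.8333, longitude 125.4167.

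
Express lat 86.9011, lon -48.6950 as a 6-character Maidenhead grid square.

GR56pv

Shift to the Maidenhead origin (180°W, 90°S): lon 131.3050, lat 176.9011.
Field (20°×10°, letters A–R): lon ⌊131.3050/20⌋ = 6 → G; lat ⌊176.9011/10⌋ = 17 → R.
Square (2°×1°, digits 0–9): lon ⌊11.3050/2⌋ = 5; lat ⌊6.9011/1⌋ = 6.
Subsquare (5′×2.5′, letters a–x): lon ⌊1.3050/0.0833333⌋ = 15 → p; lat ⌊0.9011/0.0416667⌋ = 21 → v.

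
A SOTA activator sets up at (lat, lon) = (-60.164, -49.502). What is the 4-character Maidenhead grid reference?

Add 180° to longitude and 90° to latitude: 130.50, 29.84.
Field (20°×10°, letters A–R): 130.50/20 → 6 → G, 29.84/10 → 2 → C; chars GC.
Square (2°×1°, digits 0–9): 10.50/2 → 5, 9.84/1 → 9; chars 59.

GC59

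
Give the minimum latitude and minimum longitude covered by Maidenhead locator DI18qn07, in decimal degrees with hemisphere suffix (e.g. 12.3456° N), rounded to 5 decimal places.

Field D=3, I=8: +3·20° lon, +8·10° lat → SW at lon -120°, lat -10°.
Square 1, 8: +1·2° lon, +8·1° lat → SW at lon -118°, lat -2°.
Subsquare q=16, n=13: +16·0.0833333° lon, +13·0.0416667° lat → SW at lon -116.667°, lat -1.45833°.
Extended square 0, 7: +0·0.00833333° lon, +7·0.00416667° lat → SW at lon -116.667°, lat -1.42917°.
latitude 1.42917° S, longitude 116.66667° W.

1.42917° S, 116.66667° W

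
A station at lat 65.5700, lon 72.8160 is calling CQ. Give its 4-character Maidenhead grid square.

MP65

Offset from 180°W / 90°S: lon 252.82°, lat 155.57°.
Field: 252.82/20 → 12 → M, 155.57/10 → 15 → P; chars MP.
Square: 12.82/2 → 6, 5.57/1 → 5; chars 65.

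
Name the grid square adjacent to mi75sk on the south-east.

MI75tj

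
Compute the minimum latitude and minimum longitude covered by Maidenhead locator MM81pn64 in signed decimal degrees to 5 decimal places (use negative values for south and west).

31.55833, 77.30000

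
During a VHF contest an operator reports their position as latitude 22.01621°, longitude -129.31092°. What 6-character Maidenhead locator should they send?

Offset from 180°W / 90°S: lon 50.6891°, lat 112.0162°.
Field (20°×10°, letters A–R): lon ⌊50.6891/20⌋ = 2 → C; lat ⌊112.0162/10⌋ = 11 → L.
Square (2°×1°, digits 0–9): lon ⌊10.6891/2⌋ = 5; lat ⌊2.0162/1⌋ = 2.
Subsquare (5′×2.5′, letters a–x): lon ⌊0.6891/0.0833333⌋ = 8 → i; lat ⌊0.0162/0.0416667⌋ = 0 → a.

CL52ia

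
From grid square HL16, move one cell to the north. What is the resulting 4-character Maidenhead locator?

HL17

Latitude square 6; +1 → 7.
The longitude characters are unchanged.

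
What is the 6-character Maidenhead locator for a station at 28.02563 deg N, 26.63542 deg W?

HL68qa

Shift to the Maidenhead origin (180°W, 90°S): lon 153.3646, lat 118.0256.
Field (20°×10°, letters A–R): lon ⌊153.3646/20⌋ = 7 → H; lat ⌊118.0256/10⌋ = 11 → L.
Square (2°×1°, digits 0–9): lon ⌊13.3646/2⌋ = 6; lat ⌊8.0256/1⌋ = 8.
Subsquare (5′×2.5′, letters a–x): lon ⌊1.3646/0.0833333⌋ = 16 → q; lat ⌊0.0256/0.0416667⌋ = 0 → a.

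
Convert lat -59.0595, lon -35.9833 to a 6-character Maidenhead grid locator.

HD20aw

Shift to the Maidenhead origin (180°W, 90°S): lon 144.0167, lat 30.9405.
Field: lon ⌊144.0167/20⌋ = 7 → H; lat ⌊30.9405/10⌋ = 3 → D.
Square: lon ⌊4.0167/2⌋ = 2; lat ⌊0.9405/1⌋ = 0.
Subsquare: lon ⌊0.0167/0.0833333⌋ = 0 → a; lat ⌊0.9405/0.0416667⌋ = 22 → w.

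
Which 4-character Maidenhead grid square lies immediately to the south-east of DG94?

Longitude square 9; +1 → 10, wraps to 0, carry into field.
Longitude field D = 3; +1 → 4 = E.
Latitude square 4; −1 → 3.

EG03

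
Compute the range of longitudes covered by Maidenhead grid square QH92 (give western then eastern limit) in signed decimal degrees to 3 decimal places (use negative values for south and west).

Field Q=16, H=7: +16·20° lon, +7·10° lat → SW at lon 140°, lat -20°.
Square 9, 2: +9·2° lon, +2·1° lat → SW at lon 158°, lat -18°.
Cell spans 2° lon × 1° lat.
west 158.000, east 160.000.

158.000, 160.000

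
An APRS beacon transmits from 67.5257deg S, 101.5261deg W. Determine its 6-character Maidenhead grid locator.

DC92fl

Offset from 180°W / 90°S: lon 78.4739°, lat 22.4743°.
Field (20°×10°, letters A–R): lon ⌊78.4739/20⌋ = 3 → D; lat ⌊22.4743/10⌋ = 2 → C.
Square (2°×1°, digits 0–9): lon ⌊18.4739/2⌋ = 9; lat ⌊2.4743/1⌋ = 2.
Subsquare (5′×2.5′, letters a–x): lon ⌊0.4739/0.0833333⌋ = 5 → f; lat ⌊0.4743/0.0416667⌋ = 11 → l.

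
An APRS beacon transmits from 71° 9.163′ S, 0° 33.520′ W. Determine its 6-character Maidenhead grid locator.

Add 180° to longitude and 90° to latitude: 179.4413, 18.8473.
Field: 179.4413/20 → 8 → I, 18.8473/10 → 1 → B; chars IB.
Square: 19.4413/2 → 9, 8.8473/1 → 8; chars 98.
Subsquare: 1.4413/0.0833333 → 17 → r, 0.8473/0.0416667 → 20 → u; chars ru.

IB98ru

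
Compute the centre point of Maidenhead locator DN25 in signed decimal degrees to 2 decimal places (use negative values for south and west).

45.50, -115.00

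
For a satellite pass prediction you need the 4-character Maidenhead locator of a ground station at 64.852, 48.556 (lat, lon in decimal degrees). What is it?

LP44

Add 180° to longitude and 90° to latitude: 228.56, 154.85.
Field (20°×10°, letters A–R): 228.56/20 → 11 → L, 154.85/10 → 15 → P; chars LP.
Square (2°×1°, digits 0–9): 8.56/2 → 4, 4.85/1 → 4; chars 44.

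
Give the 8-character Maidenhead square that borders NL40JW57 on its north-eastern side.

Longitude extended square 5; +1 → 6.
Latitude extended square 7; +1 → 8.

NL40jw68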